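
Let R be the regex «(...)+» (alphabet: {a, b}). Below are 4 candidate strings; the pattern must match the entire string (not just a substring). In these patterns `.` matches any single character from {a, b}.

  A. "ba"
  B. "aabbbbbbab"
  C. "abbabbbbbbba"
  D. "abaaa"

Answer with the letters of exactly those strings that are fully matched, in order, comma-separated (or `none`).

A → no match
B → no match
C → match
D → no match

C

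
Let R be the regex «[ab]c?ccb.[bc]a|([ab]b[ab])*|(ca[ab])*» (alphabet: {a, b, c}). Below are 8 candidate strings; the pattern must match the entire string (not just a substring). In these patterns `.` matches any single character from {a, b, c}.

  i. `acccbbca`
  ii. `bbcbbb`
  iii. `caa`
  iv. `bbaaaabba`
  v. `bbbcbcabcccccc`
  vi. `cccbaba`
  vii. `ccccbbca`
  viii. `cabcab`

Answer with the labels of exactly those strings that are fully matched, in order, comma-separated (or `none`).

i, iii, viii

i. `acccbbca` → match
ii. `bbcbbb` → no match
iii. `caa` → match
iv. `bbaaaabba` → no match
v → no match
vi. `cccbaba` → no match
vii. `ccccbbca` → no match
viii. `cabcab` → match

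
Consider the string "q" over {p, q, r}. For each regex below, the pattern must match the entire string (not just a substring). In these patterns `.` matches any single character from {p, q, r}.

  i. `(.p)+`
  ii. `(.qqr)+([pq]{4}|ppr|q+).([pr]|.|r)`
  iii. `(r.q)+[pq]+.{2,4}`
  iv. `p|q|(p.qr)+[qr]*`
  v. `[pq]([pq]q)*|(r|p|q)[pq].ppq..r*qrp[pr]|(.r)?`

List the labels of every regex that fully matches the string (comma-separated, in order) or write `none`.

i → no match — must end with "p"
ii → no match
iii → no match — must start with "r"
iv → match
v → match

iv, v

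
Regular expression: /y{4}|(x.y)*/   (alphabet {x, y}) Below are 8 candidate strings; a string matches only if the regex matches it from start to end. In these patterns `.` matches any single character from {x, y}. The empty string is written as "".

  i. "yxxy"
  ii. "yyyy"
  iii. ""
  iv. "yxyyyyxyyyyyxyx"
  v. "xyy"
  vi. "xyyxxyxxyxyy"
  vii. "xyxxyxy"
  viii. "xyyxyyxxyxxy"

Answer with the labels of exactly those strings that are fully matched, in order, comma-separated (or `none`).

ii, iii, v, vi, viii

i → no match
ii → match
iii → match
iv → no match
v → match
vi → match
vii → no match
viii → match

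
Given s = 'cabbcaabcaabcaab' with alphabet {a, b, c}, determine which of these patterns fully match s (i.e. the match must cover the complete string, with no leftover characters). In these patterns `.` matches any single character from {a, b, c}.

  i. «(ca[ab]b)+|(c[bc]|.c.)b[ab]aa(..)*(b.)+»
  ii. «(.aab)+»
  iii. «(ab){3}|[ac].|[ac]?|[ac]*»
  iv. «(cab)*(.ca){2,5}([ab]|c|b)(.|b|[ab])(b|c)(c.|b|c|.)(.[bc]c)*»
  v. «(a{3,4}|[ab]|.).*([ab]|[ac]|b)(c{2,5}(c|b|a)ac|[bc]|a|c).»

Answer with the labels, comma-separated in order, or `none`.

i, v

i → match
ii → no match
iii → no match
iv → no match
v → match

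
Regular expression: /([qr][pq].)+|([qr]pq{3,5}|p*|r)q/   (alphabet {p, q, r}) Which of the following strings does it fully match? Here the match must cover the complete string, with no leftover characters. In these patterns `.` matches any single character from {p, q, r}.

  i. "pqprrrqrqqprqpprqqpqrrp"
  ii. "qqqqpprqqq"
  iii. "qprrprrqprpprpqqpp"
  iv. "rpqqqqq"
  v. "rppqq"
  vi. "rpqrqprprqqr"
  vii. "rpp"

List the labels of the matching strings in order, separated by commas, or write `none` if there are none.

i → no match
ii → no match
iii → match
iv → match
v → no match
vi → match
vii → match

iii, iv, vi, vii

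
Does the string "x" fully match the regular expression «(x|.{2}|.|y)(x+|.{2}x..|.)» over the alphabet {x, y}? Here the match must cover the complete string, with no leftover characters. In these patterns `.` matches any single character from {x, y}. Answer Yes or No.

No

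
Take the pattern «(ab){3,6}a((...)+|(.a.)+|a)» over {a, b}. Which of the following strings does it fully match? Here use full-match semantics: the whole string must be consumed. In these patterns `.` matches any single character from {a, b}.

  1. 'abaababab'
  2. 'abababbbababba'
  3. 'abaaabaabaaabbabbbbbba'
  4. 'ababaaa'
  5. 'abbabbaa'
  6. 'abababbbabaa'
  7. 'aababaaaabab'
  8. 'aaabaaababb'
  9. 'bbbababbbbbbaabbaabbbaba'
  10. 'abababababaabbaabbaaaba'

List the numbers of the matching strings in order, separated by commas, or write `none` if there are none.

10

1 → no match
2 → no match
3 → no match
4 → no match
5 → no match
6 → no match
7 → no match — must start with 'ab'
8 → no match — must start with 'ab'
9 → no match — must start with 'ab'
10 → match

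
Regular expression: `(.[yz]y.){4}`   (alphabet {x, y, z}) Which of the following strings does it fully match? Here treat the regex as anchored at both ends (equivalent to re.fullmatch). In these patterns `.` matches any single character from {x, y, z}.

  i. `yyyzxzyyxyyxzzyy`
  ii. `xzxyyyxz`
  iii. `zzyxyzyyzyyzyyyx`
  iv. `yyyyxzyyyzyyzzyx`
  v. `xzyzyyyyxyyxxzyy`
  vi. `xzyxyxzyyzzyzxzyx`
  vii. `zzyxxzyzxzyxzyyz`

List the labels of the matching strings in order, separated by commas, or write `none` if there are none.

i → match
ii → no match
iii → match
iv → match
v → match
vi → no match
vii → match

i, iii, iv, v, vii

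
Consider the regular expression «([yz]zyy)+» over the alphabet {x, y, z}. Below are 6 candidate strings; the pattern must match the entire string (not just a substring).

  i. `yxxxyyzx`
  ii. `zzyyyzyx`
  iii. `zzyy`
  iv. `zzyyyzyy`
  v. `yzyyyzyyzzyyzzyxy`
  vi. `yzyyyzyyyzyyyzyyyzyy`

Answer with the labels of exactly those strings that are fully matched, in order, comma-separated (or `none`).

i → no match — must end with `zyy`
ii → no match — must end with `zyy`
iii → match
iv → match
v → no match — must end with `zyy`
vi → match

iii, iv, vi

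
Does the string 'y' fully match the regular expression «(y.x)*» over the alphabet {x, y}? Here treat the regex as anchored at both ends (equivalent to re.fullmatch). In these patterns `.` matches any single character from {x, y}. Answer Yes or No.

No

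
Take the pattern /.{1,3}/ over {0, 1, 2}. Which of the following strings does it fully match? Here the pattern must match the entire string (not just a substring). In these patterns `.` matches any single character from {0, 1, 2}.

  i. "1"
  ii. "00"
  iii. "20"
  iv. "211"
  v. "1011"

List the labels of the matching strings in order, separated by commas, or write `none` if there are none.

i, ii, iii, iv

i. "1" → match
ii. "00" → match
iii. "20" → match
iv. "211" → match
v. "1011" → no match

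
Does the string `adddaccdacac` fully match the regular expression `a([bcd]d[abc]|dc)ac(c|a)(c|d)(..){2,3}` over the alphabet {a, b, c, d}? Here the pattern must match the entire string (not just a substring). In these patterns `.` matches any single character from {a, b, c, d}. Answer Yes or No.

No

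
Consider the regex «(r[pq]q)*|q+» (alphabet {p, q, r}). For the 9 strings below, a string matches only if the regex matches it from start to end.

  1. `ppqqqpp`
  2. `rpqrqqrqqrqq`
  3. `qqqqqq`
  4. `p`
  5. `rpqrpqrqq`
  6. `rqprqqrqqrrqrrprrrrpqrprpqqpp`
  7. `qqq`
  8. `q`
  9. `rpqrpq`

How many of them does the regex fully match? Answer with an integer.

6

1 → no match
2 → match
3 → match
4 → no match
5 → match
6 → no match
7 → match
8 → match
9 → match
Total matched: 6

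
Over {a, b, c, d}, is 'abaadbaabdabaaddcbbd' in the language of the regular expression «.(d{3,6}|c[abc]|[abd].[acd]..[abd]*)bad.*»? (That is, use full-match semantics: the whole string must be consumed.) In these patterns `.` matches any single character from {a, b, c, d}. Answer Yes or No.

No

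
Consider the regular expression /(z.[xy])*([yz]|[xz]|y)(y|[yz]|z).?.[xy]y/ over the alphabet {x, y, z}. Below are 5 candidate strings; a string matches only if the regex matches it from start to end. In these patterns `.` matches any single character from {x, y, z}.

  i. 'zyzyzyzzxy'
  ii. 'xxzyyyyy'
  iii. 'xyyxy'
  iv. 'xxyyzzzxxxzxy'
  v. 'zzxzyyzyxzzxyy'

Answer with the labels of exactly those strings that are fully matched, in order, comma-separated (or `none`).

iii, v

i → no match
ii → no match
iii → match
iv → no match
v → match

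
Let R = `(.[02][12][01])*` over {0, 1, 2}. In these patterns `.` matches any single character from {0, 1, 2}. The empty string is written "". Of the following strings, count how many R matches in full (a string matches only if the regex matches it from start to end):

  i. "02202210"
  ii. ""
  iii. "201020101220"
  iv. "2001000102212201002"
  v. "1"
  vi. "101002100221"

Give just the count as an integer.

4

i. "02202210" → match
ii. "" → match
iii. "201020101220" → match
iv → no match
v. "1" → no match
vi. "101002100221" → match
Total matched: 4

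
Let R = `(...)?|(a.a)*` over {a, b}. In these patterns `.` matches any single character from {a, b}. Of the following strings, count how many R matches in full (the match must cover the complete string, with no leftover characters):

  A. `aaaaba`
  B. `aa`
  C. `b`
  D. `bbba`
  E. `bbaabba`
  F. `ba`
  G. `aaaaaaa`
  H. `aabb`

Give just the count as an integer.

1

A → match
B → no match
C → no match
D → no match
E → no match
F → no match
G → no match
H → no match
Total matched: 1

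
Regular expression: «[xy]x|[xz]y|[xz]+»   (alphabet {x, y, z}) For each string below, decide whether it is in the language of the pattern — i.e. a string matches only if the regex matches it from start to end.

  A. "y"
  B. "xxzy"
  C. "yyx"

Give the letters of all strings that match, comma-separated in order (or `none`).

A → no match
B → no match
C → no match

none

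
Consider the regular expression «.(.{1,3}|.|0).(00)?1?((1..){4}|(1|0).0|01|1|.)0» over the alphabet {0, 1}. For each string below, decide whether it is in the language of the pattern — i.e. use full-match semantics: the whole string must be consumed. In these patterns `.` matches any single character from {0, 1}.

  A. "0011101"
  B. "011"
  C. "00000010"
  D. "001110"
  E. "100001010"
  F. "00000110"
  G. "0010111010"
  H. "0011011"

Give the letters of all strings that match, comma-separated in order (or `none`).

C, D, E, F

A → no match — must end with "0"
B → no match — must end with "0"
C → match
D → match
E → match
F → match
G → no match
H → no match — must end with "0"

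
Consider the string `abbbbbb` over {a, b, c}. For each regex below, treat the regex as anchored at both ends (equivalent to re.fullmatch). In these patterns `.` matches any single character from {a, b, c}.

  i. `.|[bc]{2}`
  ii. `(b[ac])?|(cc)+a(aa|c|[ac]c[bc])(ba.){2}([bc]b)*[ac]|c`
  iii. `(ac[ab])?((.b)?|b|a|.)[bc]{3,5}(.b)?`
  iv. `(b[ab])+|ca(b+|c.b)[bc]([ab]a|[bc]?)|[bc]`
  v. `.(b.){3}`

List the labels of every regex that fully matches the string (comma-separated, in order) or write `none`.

iii, v

i → no match
ii → no match
iii → match
iv → no match
v → match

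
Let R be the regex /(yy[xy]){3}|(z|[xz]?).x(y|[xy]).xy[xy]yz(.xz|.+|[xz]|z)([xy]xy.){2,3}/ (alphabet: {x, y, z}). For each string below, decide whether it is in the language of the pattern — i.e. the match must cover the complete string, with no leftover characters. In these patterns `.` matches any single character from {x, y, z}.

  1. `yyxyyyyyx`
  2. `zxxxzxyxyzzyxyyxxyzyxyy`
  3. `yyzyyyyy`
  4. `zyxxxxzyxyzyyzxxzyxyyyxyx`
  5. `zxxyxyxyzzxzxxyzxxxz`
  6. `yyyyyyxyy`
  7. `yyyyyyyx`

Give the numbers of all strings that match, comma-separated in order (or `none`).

1 → match
2 → match
3 → no match
4 → no match
5 → no match
6 → no match
7 → no match

1, 2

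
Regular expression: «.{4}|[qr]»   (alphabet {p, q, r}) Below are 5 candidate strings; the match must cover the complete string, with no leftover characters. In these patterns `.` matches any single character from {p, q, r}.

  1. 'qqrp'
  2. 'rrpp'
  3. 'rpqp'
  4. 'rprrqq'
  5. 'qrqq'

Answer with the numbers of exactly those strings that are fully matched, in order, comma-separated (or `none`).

1 → match
2 → match
3 → match
4 → no match
5 → match

1, 2, 3, 5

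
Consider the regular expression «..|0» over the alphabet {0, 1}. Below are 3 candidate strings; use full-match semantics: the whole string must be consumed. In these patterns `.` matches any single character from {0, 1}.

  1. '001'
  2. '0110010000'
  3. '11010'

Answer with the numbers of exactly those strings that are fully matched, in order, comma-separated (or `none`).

1 → no match
2 → no match
3 → no match

none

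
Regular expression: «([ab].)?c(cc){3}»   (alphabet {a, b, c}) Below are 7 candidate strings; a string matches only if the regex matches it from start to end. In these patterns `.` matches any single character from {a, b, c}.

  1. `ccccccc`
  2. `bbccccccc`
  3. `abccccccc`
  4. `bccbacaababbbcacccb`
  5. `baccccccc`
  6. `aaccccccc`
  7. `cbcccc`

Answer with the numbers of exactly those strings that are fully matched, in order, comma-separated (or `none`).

1 → match
2 → match
3 → match
4 → no match — must end with `cc`
5 → match
6 → match
7 → no match

1, 2, 3, 5, 6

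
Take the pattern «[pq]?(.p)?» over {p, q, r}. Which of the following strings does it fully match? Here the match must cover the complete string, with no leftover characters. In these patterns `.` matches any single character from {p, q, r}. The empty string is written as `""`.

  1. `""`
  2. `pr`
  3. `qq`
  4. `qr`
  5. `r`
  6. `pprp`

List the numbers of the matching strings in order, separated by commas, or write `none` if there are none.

1

1. `""` → match
2. `pr` → no match
3. `qq` → no match
4. `qr` → no match
5. `r` → no match
6. `pprp` → no match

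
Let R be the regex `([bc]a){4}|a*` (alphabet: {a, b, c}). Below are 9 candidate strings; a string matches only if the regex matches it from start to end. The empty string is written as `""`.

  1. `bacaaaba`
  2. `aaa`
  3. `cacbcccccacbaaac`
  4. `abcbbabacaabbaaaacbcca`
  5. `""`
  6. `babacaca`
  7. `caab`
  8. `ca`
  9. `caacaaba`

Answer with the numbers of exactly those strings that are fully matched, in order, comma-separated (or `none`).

1 → no match
2 → match
3 → no match
4 → no match
5 → match
6 → match
7 → no match
8 → no match
9 → no match

2, 5, 6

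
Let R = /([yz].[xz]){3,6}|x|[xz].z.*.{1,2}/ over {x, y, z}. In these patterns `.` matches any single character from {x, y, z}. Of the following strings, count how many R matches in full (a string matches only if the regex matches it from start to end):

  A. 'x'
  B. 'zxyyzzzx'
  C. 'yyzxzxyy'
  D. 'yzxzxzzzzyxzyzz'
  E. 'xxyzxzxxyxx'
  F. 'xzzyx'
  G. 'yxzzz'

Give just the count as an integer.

A. 'x' → match
B. 'zxyyzzzx' → no match
C. 'yyzxzxyy' → no match
D → match
E. 'xxyzxzxxyxx' → no match
F. 'xzzyx' → match
G. 'yxzzz' → no match
Total matched: 3

3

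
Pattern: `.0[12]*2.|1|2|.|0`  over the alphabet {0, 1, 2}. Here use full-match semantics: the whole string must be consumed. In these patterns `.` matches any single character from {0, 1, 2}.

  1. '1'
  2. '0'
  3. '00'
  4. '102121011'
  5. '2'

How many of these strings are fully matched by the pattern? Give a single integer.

3

1 → match
2 → match
3 → no match
4 → no match
5 → match
Total matched: 3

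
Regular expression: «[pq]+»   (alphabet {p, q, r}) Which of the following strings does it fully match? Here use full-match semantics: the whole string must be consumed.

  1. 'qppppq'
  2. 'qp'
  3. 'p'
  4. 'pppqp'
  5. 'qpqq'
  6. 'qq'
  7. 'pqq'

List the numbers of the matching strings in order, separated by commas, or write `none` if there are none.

1, 2, 3, 4, 5, 6, 7

1 → match
2 → match
3 → match
4 → match
5 → match
6 → match
7 → match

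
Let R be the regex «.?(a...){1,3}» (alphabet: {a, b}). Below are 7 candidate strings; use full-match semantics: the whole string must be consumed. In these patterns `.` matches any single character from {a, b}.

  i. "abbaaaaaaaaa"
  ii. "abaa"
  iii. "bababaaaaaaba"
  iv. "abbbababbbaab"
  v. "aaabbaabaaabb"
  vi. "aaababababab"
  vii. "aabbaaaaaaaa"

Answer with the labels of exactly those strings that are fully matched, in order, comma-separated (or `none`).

i. "abbaaaaaaaaa" → match
ii. "abaa" → match
iii → match
iv → no match
v → match
vi. "aaababababab" → match
vii. "aabbaaaaaaaa" → match

i, ii, iii, v, vi, vii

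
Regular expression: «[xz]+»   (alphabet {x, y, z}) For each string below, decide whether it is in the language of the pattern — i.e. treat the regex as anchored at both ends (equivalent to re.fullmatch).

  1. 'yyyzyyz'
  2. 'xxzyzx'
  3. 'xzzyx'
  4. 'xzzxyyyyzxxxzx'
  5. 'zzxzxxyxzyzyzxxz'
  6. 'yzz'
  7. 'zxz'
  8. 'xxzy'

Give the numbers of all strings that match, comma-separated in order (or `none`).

1 → no match
2 → no match
3 → no match
4 → no match
5 → no match
6 → no match
7 → match
8 → no match

7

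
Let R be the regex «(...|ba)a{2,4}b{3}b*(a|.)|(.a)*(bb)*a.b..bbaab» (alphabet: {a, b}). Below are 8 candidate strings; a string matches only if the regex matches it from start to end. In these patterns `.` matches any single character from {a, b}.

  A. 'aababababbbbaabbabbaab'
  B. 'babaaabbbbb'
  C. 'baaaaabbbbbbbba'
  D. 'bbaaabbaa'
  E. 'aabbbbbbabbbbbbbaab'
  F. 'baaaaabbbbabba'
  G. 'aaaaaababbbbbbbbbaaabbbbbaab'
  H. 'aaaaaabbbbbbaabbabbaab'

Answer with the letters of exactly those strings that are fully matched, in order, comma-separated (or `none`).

A, B, C, H

A → match
B → match
C → match
D → no match
E → no match
F → no match
G → no match
H → match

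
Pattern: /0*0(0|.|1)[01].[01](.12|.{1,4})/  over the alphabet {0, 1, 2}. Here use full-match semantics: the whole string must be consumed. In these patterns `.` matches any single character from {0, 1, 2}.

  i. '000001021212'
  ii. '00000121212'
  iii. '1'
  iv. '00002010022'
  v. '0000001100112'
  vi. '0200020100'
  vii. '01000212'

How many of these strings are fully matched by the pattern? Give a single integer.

5

i → match
ii → match
iii → no match
iv → match
v → match
vi → no match
vii → match
Total matched: 5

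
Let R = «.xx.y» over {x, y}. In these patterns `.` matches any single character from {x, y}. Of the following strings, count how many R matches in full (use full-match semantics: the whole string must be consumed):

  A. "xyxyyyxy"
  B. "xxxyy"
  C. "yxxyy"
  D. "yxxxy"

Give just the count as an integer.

3

A → no match
B → match
C → match
D → match
Total matched: 3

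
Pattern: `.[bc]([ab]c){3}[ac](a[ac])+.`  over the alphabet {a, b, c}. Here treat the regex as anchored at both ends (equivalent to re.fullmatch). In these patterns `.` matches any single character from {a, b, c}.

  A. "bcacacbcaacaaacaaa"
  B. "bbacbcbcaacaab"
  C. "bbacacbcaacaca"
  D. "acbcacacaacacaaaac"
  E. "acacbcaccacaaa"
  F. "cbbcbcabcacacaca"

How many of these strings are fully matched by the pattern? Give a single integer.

A → match
B → match
C → match
D → match
E → match
F → no match
Total matched: 5

5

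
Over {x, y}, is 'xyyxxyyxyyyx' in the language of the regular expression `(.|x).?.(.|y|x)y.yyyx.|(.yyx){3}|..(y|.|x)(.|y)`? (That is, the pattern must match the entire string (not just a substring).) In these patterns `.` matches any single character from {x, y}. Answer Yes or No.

Yes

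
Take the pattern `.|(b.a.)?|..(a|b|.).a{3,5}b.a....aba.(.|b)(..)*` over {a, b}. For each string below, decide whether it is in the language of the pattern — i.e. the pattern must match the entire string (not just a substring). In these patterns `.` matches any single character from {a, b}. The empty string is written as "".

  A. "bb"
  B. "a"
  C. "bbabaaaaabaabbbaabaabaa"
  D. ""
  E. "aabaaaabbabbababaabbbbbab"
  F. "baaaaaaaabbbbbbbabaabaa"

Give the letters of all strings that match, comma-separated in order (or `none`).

B, C, D, E

A → no match
B → match
C → match
D → match
E → match
F → no match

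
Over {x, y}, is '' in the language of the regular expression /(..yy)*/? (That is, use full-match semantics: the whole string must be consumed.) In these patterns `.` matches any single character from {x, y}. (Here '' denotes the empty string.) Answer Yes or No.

Yes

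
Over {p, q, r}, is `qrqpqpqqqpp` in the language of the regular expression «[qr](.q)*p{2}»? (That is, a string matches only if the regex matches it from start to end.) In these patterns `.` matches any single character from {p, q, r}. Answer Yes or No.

Yes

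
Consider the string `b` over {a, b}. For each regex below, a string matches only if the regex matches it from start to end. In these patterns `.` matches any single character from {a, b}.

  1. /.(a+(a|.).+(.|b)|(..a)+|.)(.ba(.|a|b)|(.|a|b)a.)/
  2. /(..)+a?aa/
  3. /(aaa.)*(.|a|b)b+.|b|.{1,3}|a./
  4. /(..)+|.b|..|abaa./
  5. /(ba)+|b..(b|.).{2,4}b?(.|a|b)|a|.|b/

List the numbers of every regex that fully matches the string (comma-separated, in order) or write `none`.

3, 5

1 → no match
2 → no match — must end with `aa`
3 → match
4 → no match
5 → match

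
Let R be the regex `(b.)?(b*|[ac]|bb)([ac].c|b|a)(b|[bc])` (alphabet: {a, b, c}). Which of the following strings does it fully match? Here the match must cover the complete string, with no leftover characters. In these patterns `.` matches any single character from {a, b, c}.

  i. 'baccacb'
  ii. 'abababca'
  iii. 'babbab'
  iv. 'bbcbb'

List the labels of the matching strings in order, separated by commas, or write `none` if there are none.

i, iii, iv

i → match
ii → no match
iii → match
iv → match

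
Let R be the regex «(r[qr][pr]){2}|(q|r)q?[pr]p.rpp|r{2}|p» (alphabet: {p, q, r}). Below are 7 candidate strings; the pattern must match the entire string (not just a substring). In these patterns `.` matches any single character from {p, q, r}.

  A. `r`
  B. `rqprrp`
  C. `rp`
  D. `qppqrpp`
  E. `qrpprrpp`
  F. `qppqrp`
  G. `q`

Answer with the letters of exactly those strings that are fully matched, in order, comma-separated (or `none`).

B, D

A → no match
B → match
C → no match
D → match
E → no match
F → no match
G → no match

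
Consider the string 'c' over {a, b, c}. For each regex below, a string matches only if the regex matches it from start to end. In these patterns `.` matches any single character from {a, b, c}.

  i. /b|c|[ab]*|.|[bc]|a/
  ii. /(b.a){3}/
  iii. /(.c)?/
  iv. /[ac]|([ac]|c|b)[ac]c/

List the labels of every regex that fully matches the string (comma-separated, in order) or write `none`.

i → match
ii → no match — must start with 'b'
iii → no match
iv → match

i, iv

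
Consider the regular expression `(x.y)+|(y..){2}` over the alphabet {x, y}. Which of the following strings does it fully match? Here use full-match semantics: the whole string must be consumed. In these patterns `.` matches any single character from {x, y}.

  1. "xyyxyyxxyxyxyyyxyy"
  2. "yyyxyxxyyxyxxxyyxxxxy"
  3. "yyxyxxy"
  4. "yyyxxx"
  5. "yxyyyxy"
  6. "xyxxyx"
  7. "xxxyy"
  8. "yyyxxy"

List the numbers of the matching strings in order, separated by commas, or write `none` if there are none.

1 → no match
2 → no match
3 → no match
4 → no match
5 → no match
6 → no match
7 → no match
8 → no match

none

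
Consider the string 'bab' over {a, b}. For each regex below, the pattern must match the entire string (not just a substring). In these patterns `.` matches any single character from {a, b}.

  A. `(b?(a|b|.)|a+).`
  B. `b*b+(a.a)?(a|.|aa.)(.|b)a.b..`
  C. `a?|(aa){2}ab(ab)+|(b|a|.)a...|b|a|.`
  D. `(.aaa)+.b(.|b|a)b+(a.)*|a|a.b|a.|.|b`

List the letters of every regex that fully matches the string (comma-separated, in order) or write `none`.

A

A → match
B → no match
C → no match
D → no match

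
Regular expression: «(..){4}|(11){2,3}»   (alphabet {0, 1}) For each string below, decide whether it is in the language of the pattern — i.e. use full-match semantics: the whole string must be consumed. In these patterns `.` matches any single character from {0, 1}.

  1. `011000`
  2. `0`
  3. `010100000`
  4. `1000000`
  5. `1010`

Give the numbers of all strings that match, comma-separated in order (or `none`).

1. `011000` → no match
2. `0` → no match
3. `010100000` → no match
4. `1000000` → no match
5. `1010` → no match

none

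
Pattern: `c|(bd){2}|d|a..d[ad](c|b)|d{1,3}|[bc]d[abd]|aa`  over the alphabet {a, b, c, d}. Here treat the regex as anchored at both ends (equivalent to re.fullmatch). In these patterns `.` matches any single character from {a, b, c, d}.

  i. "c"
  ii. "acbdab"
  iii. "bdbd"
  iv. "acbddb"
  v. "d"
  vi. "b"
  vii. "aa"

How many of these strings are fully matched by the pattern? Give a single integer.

i → match
ii → match
iii → match
iv → match
v → match
vi → no match
vii → match
Total matched: 6

6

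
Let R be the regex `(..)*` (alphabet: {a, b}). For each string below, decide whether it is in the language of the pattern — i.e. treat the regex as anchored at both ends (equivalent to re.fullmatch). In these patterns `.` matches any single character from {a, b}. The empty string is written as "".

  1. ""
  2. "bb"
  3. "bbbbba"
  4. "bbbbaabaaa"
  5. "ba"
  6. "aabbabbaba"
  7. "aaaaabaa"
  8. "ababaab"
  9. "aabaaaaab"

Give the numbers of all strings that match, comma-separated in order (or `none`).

1, 2, 3, 4, 5, 6, 7

1 → match
2 → match
3 → match
4 → match
5 → match
6 → match
7 → match
8 → no match
9 → no match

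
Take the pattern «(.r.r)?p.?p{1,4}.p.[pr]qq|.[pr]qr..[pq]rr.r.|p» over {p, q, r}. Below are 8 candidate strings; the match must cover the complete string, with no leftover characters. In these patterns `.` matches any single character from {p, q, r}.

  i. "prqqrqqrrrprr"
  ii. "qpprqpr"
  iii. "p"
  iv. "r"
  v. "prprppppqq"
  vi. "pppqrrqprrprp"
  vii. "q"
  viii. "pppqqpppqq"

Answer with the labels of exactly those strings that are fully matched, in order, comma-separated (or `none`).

i → no match
ii. "qpprqpr" → no match
iii. "p" → match
iv. "r" → no match
v. "prprppppqq" → no match
vi → no match
vii. "q" → no match
viii. "pppqqpppqq" → no match

iii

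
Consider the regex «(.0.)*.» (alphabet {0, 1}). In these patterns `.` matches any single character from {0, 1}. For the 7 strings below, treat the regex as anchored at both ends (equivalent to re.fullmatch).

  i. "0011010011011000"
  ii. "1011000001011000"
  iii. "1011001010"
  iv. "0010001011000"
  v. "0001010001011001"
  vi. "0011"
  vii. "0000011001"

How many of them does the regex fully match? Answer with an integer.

7

i → match
ii → match
iii → match
iv → match
v → match
vi → match
vii → match
Total matched: 7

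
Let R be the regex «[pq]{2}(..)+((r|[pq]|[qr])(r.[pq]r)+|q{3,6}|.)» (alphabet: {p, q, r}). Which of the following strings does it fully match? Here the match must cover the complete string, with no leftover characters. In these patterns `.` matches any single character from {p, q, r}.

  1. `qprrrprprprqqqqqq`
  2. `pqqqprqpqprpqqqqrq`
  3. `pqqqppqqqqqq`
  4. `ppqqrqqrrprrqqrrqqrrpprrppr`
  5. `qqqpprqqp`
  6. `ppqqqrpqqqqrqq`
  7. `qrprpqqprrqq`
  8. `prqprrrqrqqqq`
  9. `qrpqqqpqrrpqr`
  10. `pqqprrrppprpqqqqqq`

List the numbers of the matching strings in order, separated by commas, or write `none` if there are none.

1, 3, 4, 5, 10

1 → match
2 → no match
3. `pqqqppqqqqqq` → match
4 → match
5. `qqqpprqqp` → match
6 → no match
7. `qrprpqqprrqq` → no match
8 → no match
9 → no match
10 → match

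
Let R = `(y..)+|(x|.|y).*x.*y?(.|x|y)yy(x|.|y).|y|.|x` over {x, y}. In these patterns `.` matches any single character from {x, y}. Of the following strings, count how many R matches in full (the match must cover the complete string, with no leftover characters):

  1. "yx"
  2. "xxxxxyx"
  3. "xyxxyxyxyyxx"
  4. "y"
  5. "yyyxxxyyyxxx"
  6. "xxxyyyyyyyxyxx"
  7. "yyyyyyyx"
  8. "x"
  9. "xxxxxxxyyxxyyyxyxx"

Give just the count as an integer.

3

1 → no match
2 → no match
3 → match
4 → match
5 → no match
6 → no match
7 → no match
8 → match
9 → no match
Total matched: 3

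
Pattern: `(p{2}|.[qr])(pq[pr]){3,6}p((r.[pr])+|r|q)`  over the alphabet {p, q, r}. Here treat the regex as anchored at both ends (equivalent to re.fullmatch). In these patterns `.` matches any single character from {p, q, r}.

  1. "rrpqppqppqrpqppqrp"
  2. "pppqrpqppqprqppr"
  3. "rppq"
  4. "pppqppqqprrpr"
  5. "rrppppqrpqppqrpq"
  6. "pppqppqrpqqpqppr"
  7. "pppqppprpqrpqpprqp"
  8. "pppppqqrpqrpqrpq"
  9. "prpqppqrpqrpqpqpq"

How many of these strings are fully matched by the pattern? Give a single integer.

1 → no match
2 → no match
3 → no match
4 → no match
5 → no match
6 → no match
7 → no match
8 → no match
9 → no match
Total matched: 0

0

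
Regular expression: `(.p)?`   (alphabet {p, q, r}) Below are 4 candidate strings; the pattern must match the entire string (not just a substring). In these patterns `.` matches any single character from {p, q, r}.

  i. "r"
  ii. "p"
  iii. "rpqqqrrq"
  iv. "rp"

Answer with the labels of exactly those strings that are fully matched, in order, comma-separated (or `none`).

iv

i. "r" → no match
ii. "p" → no match
iii. "rpqqqrrq" → no match
iv. "rp" → match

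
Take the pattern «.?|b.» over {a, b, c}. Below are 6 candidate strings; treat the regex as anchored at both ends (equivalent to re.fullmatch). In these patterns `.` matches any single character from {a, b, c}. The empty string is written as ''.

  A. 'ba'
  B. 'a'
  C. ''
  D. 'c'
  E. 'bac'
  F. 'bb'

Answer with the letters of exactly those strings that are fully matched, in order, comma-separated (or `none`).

A, B, C, D, F

A → match
B → match
C → match
D → match
E → no match
F → match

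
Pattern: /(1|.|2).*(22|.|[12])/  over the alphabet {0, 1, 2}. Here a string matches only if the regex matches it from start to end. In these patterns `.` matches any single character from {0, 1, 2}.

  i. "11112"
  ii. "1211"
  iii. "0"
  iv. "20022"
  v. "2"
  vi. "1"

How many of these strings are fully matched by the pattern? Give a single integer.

i → match
ii → match
iii → no match
iv → match
v → no match
vi → no match
Total matched: 3

3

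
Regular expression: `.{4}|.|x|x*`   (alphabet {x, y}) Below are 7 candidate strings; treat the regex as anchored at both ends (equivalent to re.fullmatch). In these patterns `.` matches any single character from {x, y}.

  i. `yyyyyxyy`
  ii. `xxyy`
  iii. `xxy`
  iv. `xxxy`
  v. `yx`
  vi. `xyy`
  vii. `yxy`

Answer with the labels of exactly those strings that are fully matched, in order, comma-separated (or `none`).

ii, iv

i → no match
ii → match
iii → no match
iv → match
v → no match
vi → no match
vii → no match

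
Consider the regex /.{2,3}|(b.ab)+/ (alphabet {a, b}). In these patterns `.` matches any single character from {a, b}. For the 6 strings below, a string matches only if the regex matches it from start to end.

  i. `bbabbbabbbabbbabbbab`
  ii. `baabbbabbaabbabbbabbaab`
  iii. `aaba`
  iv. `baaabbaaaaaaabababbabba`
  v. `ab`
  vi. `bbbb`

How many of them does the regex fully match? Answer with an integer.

i → match
ii → no match
iii → no match
iv → no match
v → match
vi → no match
Total matched: 2

2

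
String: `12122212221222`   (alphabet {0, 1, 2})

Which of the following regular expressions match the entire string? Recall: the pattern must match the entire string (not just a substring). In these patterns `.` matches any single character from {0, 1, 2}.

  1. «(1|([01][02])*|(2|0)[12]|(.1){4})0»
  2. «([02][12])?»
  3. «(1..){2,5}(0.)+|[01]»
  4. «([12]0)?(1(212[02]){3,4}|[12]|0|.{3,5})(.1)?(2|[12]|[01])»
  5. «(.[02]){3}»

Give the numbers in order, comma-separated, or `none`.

1 → no match — must end with `0`
2 → no match
3 → no match
4 → match
5 → no match

4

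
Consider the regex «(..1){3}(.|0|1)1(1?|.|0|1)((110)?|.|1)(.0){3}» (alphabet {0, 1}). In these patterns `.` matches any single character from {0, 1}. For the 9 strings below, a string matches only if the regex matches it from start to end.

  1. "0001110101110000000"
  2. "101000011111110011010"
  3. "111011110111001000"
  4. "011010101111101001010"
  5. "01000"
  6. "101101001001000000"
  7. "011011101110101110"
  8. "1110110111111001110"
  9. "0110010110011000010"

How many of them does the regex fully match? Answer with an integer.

1 → no match
2 → no match
3 → no match
4 → no match
5 → no match
6 → no match
7 → no match
8 → no match
9 → no match
Total matched: 0

0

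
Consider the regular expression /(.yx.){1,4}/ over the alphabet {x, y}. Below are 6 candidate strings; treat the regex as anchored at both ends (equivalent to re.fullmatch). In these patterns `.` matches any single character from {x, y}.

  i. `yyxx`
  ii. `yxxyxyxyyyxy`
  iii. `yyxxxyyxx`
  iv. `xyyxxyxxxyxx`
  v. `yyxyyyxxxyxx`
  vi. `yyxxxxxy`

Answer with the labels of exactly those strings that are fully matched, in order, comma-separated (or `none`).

i → match
ii → no match
iii → no match
iv → no match
v → match
vi → no match

i, v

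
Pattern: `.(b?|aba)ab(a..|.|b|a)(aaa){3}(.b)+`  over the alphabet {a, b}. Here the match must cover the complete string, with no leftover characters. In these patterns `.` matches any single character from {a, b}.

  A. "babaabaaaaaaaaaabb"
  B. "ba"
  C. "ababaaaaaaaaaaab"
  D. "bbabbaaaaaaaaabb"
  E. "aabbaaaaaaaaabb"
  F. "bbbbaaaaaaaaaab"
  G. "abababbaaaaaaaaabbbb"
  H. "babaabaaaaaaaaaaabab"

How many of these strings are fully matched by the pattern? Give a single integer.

A → match
B → no match — must end with "b"
C → match
D → match
E → match
F → no match
G → match
H → match
Total matched: 6

6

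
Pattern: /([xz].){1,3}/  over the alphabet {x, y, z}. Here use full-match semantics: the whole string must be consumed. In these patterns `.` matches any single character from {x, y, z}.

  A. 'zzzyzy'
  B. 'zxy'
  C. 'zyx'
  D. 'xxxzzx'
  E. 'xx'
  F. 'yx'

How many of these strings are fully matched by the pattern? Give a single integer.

3

A → match
B → no match
C → no match
D → match
E → match
F → no match
Total matched: 3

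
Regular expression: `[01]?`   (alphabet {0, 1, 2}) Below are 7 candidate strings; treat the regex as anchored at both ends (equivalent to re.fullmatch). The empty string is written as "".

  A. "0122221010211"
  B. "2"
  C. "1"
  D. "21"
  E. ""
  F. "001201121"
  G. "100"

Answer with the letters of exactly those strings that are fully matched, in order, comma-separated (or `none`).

A → no match
B → no match
C → match
D → no match
E → match
F → no match
G → no match

C, E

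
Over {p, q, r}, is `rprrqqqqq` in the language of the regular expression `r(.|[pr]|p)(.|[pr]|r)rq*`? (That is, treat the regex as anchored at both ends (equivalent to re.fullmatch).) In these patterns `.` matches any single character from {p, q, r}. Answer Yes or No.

Yes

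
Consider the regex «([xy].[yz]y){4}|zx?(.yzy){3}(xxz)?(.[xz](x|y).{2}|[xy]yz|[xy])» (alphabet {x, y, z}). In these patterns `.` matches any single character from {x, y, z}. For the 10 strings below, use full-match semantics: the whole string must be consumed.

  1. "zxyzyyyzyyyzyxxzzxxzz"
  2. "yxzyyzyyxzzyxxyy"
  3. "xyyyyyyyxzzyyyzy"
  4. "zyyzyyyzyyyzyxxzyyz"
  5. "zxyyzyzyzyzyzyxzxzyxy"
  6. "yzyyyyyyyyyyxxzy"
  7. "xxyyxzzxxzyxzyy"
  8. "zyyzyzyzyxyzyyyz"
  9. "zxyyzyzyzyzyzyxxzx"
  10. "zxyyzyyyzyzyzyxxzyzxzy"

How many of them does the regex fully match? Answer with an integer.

1 → match
2 → match
3 → match
4 → match
5 → no match
6 → match
7 → no match
8 → match
9 → match
10 → match
Total matched: 8

8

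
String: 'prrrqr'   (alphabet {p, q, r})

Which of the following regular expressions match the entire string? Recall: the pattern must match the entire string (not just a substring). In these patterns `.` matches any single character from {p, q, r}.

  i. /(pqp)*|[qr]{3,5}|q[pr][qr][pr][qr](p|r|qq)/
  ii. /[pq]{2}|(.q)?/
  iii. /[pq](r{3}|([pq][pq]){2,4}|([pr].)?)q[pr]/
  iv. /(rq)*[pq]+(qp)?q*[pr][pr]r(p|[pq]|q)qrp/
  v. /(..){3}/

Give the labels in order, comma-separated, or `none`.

iii, v

i → no match
ii → no match
iii → match
iv → no match — must end with 'qrp'
v → match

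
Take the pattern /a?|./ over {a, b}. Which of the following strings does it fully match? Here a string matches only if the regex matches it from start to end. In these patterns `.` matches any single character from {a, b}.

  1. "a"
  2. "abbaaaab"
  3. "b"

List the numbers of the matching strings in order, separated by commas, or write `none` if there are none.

1, 3

1 → match
2 → no match
3 → match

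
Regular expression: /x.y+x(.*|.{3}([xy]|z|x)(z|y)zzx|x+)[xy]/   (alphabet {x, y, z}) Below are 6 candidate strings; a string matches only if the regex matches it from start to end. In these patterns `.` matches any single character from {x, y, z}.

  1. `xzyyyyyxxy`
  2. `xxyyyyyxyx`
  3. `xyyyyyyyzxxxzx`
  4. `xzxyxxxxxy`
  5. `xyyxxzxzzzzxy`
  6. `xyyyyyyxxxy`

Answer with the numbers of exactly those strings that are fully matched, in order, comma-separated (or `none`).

1, 2, 5, 6

1 → match
2 → match
3 → no match
4 → no match
5 → match
6 → match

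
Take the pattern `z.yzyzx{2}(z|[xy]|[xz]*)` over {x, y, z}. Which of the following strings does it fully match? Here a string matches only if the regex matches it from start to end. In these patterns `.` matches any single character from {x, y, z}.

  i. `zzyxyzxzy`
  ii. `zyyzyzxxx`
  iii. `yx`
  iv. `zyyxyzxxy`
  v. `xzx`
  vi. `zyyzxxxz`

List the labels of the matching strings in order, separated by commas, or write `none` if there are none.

ii

i → no match
ii → match
iii → no match — must start with `z`
iv → no match
v → no match — must start with `z`
vi → no match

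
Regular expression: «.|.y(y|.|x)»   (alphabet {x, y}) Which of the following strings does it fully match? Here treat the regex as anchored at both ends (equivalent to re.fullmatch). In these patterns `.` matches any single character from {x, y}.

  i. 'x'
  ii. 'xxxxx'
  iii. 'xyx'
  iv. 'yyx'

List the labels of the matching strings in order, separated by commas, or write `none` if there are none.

i, iii, iv

i → match
ii → no match
iii → match
iv → match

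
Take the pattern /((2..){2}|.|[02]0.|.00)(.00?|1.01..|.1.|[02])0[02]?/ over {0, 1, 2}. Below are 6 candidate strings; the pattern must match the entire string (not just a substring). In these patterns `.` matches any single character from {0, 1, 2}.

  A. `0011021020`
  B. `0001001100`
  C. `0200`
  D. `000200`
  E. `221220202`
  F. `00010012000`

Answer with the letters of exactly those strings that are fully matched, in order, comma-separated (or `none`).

B, C, D, E, F

A → no match
B → match
C → match
D → match
E → match
F → match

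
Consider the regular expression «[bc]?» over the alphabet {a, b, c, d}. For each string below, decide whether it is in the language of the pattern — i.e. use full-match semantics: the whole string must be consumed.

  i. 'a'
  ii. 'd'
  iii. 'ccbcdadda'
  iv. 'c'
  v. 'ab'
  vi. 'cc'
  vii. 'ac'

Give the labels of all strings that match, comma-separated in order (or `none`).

iv

i. 'a' → no match
ii. 'd' → no match
iii. 'ccbcdadda' → no match
iv. 'c' → match
v. 'ab' → no match
vi. 'cc' → no match
vii. 'ac' → no match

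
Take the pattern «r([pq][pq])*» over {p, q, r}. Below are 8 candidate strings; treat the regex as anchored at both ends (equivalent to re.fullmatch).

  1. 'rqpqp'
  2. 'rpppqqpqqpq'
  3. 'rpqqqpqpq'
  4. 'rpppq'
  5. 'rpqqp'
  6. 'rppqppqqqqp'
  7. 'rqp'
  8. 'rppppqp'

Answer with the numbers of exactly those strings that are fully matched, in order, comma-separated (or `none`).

1, 2, 3, 4, 5, 6, 7, 8

1 → match
2 → match
3 → match
4 → match
5 → match
6 → match
7 → match
8 → match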